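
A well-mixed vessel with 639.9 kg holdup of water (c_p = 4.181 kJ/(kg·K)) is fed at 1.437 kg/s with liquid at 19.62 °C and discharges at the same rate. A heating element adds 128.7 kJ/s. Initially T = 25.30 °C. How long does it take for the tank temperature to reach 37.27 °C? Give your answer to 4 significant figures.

M c_p dT/dt = ṁ c_p (T_in − T) + Q̇.
τ = M/ṁ = 445.303 s; T_ss = T_in + Q̇/(ṁ c_p) = 41.0411 °C.
T(t) = T_ss + (T₀ − T_ss) e^(−t/τ). Set T = 37.27:
e^(−t/τ) = (37.27 − 41.0411)/(25.30 − 41.0411) = 0.239570
t = −445.303 · ln(0.239570) = 636.297 s.

636.3 s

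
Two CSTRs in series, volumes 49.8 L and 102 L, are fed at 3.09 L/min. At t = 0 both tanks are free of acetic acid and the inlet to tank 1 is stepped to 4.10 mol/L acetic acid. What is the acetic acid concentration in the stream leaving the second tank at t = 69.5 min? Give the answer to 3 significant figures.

3.18 mol/L

Time constants: τᵢ = Vᵢ/Q for each well-mixed tank.
τ₁ = 49.8/3.09 = 16.117 min; τ₂ = 102/3.09 = 33.010 min.
Tank 1: C₁ = C_in(1 − e^(−t/τ₁)). Tank 2 (τ₁ ≠ τ₂): C₂ = C_in[1 − (τ₁ e^(−t/τ₁) − τ₂ e^(−t/τ₂))/(τ₁ − τ₂)].
At t = 69.5: e^(−t/τ₁) = 0.013402, e^(−t/τ₂) = 0.12179.
C₂ = 4.10·[1 − (16.117·0.013402 − 33.010·0.12179)/(-16.893)] = 4.10·0.77480 = 3.1767 mol/L.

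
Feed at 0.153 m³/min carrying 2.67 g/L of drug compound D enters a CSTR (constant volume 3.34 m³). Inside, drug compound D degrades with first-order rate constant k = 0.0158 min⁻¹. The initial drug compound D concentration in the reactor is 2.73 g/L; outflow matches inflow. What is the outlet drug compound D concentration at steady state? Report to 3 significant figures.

V dC/dt = Q(C_in − C) − k V C.
Steady state (dC/dt = 0): C_ss = Q C_in/(Q + kV) = C_in/(1 + kV/Q).
C_ss = 0.153·2.67/(0.153 + 0.0158·3.34) = 0.40851/0.20577 = 1.9853 g/L.

1.99 g/L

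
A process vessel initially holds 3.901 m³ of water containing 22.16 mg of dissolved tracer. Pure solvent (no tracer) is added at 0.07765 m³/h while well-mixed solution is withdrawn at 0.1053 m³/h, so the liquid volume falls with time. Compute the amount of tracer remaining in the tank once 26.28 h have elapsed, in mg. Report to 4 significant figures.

10.11 mg

Total volume: dV/dt = Q_in − Q_out = -0.0276500 m³/h, so V(t) = 3.901 − 0.0276500 t and V(26.28) = 3.17436 m³.
Solute balance: dm/dt = 0 − Q_out C = −Q_out m/V(t).
dm/m = −Q_out dt/(V₀ − 0.0276500 t); integrating gives ln(m/m₀) = −(Q_out/(Q_in−Q_out)) ln(V/V₀).
m = m₀ (V₀/V)^(Q_out/(Q_in−Q_out)) = 22.16 × (3.901/3.17436)^(-3.80832) = 10.1076 mg.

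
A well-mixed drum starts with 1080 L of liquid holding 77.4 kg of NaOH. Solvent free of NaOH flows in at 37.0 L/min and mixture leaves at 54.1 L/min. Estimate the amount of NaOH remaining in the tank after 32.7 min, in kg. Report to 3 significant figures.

7.70 kg

Let m(t) be the amount of NaOH. Volume: V(t) = V₀ + (Q_in − Q_out) t = 1080 − 17.100 t; V(32.7) = 520.83 L.
Solute balance: dm/dt = 0 − Q_out C = −Q_out m/V(t).
dm/m = −Q_out dt/(V₀ − 17.100 t); integrating gives ln(m/m₀) = −(Q_out/(Q_in−Q_out)) ln(V/V₀).
m = m₀ (V₀/V)^(Q_out/(Q_in−Q_out)) = 77.4 × (1080/520.83)^(-3.1637) = 7.7036 kg.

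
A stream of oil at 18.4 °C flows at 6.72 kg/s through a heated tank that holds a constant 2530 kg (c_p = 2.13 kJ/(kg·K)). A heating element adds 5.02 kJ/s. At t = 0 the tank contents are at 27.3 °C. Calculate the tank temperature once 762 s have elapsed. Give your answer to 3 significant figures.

19.9 °C

Heat balance on the well-mixed liquid: M c_p dT/dt = ṁ c_p (T_in − T) + 5.02.
τ = M/ṁ = 376.49 s; T_ss = T_in + Q̇/(ṁ c_p) = 18.4 + 5.02/(6.72·2.13) = 18.751 °C.
This is linear first-order; T(t) = T_ss + (T₀ − T_ss) e^(−t/τ).
T(762) = 18.751 + (8.5493)·e^(−762/376.49) = 18.751 + (8.5493)·0.13213 = 19.880 °C.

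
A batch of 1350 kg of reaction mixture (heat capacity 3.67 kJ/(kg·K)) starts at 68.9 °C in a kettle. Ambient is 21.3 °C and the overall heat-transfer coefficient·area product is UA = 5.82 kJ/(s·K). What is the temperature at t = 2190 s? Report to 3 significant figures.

24.9 °C

Lumped-capacitance energy balance: M c_p dT/dt = UA(T_amb − T).
dT/dt = (T_ss − T)/τ with T_ss = T_amb = 21.300 °C, τ = M c_p/UA = 1350·3.67/5.82 = 851.29 s.
This is linear first-order; T(t) = T_ss + (T₀ − T_ss) e^(−t/τ).
T(2190) = 21.300 + (47.600)·0.076339 = 24.934 °C.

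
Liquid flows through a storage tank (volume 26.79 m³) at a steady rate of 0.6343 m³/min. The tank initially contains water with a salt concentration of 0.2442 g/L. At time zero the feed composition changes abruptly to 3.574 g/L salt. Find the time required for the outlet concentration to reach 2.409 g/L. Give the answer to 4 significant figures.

Species balance: V dC/dt = Q(C_in − C) ⇒ τ = V/Q = 42.2355 min.
C(t) = C_in + (C₀ − C_in) e^(−t/τ). Set C = 2.409 and solve for t:
e^(−t/τ) = (C − C_in)/(C₀ − C_in) = (2.409 − 3.574)/(0.2442 − 3.574) = 0.349871
t = −τ ln(…) = 42.2355 × 1.05019 = 44.3554 min.

44.36 min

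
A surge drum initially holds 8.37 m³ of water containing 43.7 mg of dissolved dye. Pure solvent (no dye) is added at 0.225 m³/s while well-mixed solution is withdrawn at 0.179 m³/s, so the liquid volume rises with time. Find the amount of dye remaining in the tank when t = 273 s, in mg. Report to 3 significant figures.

Total volume: dV/dt = Q_in − Q_out = 0.046000 m³/s, so V(t) = 8.37 + 0.046000 t and V(273) = 20.928 m³.
Solute balance: dm/dt = 0 − Q_out C = −Q_out m/V(t).
Separate: dm/m = −Q_out dt/V(t) ⇒ ln(m/m₀) = −(Q_out/(Q_in−Q_out)) ln(V/V₀).
m = m₀ (V₀/V)^(Q_out/(Q_in−Q_out)) = 43.7 × (8.37/20.928)^(3.8913) = 1.2352 mg.

1.24 mg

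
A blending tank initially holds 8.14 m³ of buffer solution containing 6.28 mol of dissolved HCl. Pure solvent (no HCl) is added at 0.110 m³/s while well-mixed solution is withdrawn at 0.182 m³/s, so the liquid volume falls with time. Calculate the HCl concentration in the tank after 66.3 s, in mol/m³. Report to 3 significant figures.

0.200 mol/m³

Total volume: dV/dt = Q_in − Q_out = -0.072000 m³/s, so V(t) = 8.14 − 0.072000 t and V(66.3) = 3.3664 m³.
Solute balance: dm/dt = 0 − Q_out C = −Q_out m/V(t).
dm/m = −Q_out dt/(V₀ − 0.072000 t); integrating gives ln(m/m₀) = −(Q_out/(Q_in−Q_out)) ln(V/V₀).
m = m₀ (V₀/V)^(Q_out/(Q_in−Q_out)) = 6.28 × (8.14/3.3664)^(-2.5278) = 0.67400 mol.
C = m/V = 0.67400/3.3664 = 0.20021 mol/m³.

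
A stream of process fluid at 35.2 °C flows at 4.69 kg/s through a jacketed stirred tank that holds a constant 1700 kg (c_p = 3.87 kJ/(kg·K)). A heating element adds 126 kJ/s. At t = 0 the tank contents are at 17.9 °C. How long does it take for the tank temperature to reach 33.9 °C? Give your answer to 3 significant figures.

391 s

Energy balance: M c_p dT/dt = ṁ c_p (T_in − T) + 126.
τ = M/ṁ = 362.47 s; T_ss = T_in + Q̇/(ṁ c_p) = 42.142 °C.
T(t) = T_ss + (T₀ − T_ss) e^(−t/τ). Set T = 33.9:
e^(−t/τ) = (33.9 − 42.142)/(17.9 − 42.142) = 0.33999
t = −362.47 · ln(0.33999) = 391.05 s.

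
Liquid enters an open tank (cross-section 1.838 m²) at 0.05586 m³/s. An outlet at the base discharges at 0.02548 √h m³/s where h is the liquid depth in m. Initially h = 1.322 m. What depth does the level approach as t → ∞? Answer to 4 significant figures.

4.806 m

Unsteady balance on liquid volume: A dh/dt = Q_in − 0.02548 √h. At steady state dh/dt = 0:
Q_in = 0.02548 √h_ss ⇒ √h_ss = 0.05586/0.02548 = 2.19231.
h_ss = 2.19231² = 4.80621 m. (Since h₀ = 1.322 m < h_ss, the level will rise toward this value.)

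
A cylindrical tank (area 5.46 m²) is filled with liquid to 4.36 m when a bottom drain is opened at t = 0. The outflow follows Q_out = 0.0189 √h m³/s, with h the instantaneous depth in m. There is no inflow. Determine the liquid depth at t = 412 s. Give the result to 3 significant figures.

With no inflow, A dh/dt = −0.0189 √h.
∫ h^(−1/2) dh = −(0.0189/A) ∫ dt, giving 2√h = 2√h₀ − (0.0189/A) t.
√h = √4.36 − 0.0189·412/(2·5.46) = 2.0881 − 0.71308 = 1.3750.
h = 1.3750² = 1.8906 m.

1.89 m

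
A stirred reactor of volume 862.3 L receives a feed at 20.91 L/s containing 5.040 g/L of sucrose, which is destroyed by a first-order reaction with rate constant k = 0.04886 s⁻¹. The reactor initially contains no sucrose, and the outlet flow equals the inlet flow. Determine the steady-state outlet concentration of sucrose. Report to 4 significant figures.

V dC/dt = Q(C_in − C) − k V C.
Steady state (dC/dt = 0): C_ss = Q C_in/(Q + kV) = C_in/(1 + kV/Q).
C_ss = 20.91·5.040/(20.91 + 0.04886·862.3) = 105.386/63.0420 = 1.67169 g/L.

1.672 g/L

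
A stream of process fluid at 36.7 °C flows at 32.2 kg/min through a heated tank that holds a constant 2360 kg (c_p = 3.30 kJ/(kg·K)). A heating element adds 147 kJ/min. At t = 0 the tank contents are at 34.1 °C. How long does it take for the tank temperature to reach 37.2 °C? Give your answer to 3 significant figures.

M c_p dT/dt = ṁ c_p (T_in − T) + Q̇.
τ = M/ṁ = 73.292 min; T_ss = T_in + Q̇/(ṁ c_p) = 38.083 °C.
T(t) = T_ss + (T₀ − T_ss) e^(−t/τ). Set T = 37.2:
e^(−t/τ) = (37.2 − 38.083)/(34.1 − 38.083) = 0.22177
t = −73.292 · ln(0.22177) = 110.39 min.

110 min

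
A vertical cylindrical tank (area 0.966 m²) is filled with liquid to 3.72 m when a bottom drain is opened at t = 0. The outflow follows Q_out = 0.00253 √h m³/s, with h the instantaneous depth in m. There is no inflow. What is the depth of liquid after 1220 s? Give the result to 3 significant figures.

A dh/dt = −Q_out = −0.00253 √h.
∫ h^(−1/2) dh = −(0.00253/A) ∫ dt, giving 2√h = 2√h₀ − (0.00253/A) t.
√h = √3.72 − 0.00253·1220/(2·0.966) = 1.9287 − 1.5976 = 0.33111.
h = 0.33111² = 0.10963 m.

0.110 m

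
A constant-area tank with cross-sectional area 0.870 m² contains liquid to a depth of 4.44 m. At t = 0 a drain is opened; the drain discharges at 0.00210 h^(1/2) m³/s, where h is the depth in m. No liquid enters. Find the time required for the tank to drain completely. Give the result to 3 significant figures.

1750 s

A dh/dt = −Q_out = −0.00210 √h.
∫ h^(−1/2) dh = −(0.00210/A) ∫ dt, giving 2√h = 2√h₀ − (0.00210/A) t.
Set h = 0: 2√h₀ = (0.00210/A) t_empty ⇒ t_empty = 2A√h₀/0.00210.
t_empty = 2·0.870·√4.44/0.00210 = 1.7400·2.1071/0.00210 = 1745.9 s.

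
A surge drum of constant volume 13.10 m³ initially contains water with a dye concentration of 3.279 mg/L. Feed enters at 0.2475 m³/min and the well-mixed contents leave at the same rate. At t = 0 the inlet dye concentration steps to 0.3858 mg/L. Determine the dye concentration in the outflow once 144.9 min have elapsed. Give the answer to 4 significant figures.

0.5731 mg/L

Transient balance on the dissolved component: V dC/dt = Q(C_in − C).
Time constant τ = V/Q = 13.10/0.2475 = 52.9293 min.
C approaches C_in exponentially: C(t) = C_in + (C₀ − C_in) e^(−t/τ).
C(144.9) = 0.3858 + (3.279 − 0.3858)·e^(−144.9/52.9293) = 0.3858 + (2.89320)·0.0647246 = 0.573061 mg/L.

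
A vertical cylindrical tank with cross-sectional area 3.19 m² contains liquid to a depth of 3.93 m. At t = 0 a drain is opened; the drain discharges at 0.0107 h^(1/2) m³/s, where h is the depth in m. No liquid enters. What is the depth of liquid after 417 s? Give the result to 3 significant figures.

Volume balance on the tank: A dh/dt = −0.0107 √h.
This is separable: 2 d(√h)/dt = −0.0107/A, so √h = √h₀ − (0.0107/(2A)) t.
√h = √3.93 − 0.0107·417/(2·3.19) = 1.9824 − 0.69936 = 1.2831.
h = 1.2831² = 1.6463 m.

1.65 m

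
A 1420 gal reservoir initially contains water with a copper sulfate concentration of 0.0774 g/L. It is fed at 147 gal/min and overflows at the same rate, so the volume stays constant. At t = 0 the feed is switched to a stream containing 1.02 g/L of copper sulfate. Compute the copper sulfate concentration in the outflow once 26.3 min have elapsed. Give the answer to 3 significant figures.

Mass balance on the solute (V constant): V dC/dt = Q(C_in − C).
So dC/dt = (C_in − C)/τ with τ = V/Q = 1420/147 = 9.6599 min.
Integrating: C(t) = C_in + (C₀ − C_in) e^(−t/τ).
C(26.3) = 1.02 + (0.0774 − 1.02)·e^(−26.3/9.6599) = 1.02 + (-0.94260)·0.065703 = 0.95807 g/L.

0.958 g/L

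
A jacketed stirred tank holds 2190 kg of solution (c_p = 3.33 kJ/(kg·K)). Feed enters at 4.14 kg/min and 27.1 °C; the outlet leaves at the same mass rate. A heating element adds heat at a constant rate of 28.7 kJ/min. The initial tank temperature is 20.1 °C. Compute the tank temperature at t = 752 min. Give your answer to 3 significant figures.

M c_p dT/dt = ṁ c_p (T_in − T) + Q̇.
Rearrange: dT/dt = (T_ss − T)/τ with τ = M/ṁ = 528.99 min and T_ss = T_in + Q̇/(ṁ c_p) = 29.182 °C.
This is linear first-order; T(t) = T_ss + (T₀ − T_ss) e^(−t/τ).
T(752) = 29.182 + (-9.0818)·e^(−752/528.99) = 29.182 + (-9.0818)·0.24133 = 26.990 °C.

27.0 °C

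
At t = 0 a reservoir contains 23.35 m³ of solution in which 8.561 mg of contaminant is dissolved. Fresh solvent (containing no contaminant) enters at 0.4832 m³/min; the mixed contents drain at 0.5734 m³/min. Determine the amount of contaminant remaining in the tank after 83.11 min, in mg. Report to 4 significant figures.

0.7303 mg

Total volume: dV/dt = Q_in − Q_out = -0.0902000 m³/min, so V(t) = 23.35 − 0.0902000 t and V(83.11) = 15.8535 m³.
Solute balance: dm/dt = 0 − Q_out C = −Q_out m/V(t).
dm/m = −Q_out dt/(V₀ − 0.0902000 t); integrating gives ln(m/m₀) = −(Q_out/(Q_in−Q_out)) ln(V/V₀).
m = m₀ (V₀/V)^(Q_out/(Q_in−Q_out)) = 8.561 × (23.35/15.8535)^(-6.35698) = 0.730330 mg.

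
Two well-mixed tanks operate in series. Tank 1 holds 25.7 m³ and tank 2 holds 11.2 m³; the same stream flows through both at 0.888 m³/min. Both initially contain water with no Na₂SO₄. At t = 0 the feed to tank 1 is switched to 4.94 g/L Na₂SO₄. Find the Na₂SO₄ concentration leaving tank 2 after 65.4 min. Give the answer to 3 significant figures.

4.05 g/L

Species balance on tank i: dCᵢ/dt = (Cᵢ₋₁ − Cᵢ)/τᵢ with τᵢ = Vᵢ/Q.
τ₁ = 25.7/0.888 = 28.941 min; τ₂ = 11.2/0.888 = 12.613 min.
Tank 1: C₁ = C_in(1 − e^(−t/τ₁)). Tank 2 (τ₁ ≠ τ₂): C₂ = C_in[1 − (τ₁ e^(−t/τ₁) − τ₂ e^(−t/τ₂))/(τ₁ − τ₂)].
At t = 65.4: e^(−t/τ₁) = 0.10438, e^(−t/τ₂) = 0.0055983.
C₂ = 4.94·[1 − (28.941·0.10438 − 12.613·0.0055983)/(16.329)] = 4.94·0.81932 = 4.0475 g/L.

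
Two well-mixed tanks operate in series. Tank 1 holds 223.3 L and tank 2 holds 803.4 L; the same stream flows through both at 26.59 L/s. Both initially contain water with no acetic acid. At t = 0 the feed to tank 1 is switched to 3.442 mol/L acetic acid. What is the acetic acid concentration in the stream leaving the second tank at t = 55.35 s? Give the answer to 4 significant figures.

2.681 mol/L

Species balance on tank i: dCᵢ/dt = (Cᵢ₋₁ − Cᵢ)/τᵢ with τᵢ = Vᵢ/Q.
τ₁ = 223.3/26.59 = 8.39789 s; τ₂ = 803.4/26.59 = 30.2144 s.
Solving the cascade with C₁(0)=C₂(0)=0 gives C₂(t) = C_in[1 − (τ₁ e^(−t/τ₁) − τ₂ e^(−t/τ₂))/(τ₁ − τ₂)].
At t = 55.35: e^(−t/τ₁) = 0.00137275, e^(−t/τ₂) = 0.160107.
C₂ = 3.442·[1 − (8.39789·0.00137275 − 30.2144·0.160107)/(-21.8165)] = 3.442·0.778790 = 2.68060 mol/L.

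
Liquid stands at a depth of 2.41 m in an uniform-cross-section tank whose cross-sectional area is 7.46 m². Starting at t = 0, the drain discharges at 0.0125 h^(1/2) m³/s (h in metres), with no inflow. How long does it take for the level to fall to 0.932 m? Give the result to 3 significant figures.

A dh/dt = −Q_out = −0.0125 √h.
This is separable: 2 d(√h)/dt = −0.0125/A, so √h = √h₀ − (0.0125/(2A)) t.
t = 2A(√h₀ − √h)/0.0125 = 2·7.46·(√2.41 − √0.932)/0.0125
  = 14.920 × (1.5524 − 0.96540) / 0.0125 = 700.66 s.

701 s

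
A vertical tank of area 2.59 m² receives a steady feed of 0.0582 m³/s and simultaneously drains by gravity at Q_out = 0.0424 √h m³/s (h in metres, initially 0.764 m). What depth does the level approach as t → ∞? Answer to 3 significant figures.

1.88 m

A dh/dt = Q_in − 0.0424 √h. Steady state requires inflow = outflow:
Q_in = 0.0424 √h_ss ⇒ √h_ss = 0.0582/0.0424 = 1.3726.
h_ss = 1.3726² = 1.8841 m. (Since h₀ = 0.764 m < h_ss, the level will rise toward this value.)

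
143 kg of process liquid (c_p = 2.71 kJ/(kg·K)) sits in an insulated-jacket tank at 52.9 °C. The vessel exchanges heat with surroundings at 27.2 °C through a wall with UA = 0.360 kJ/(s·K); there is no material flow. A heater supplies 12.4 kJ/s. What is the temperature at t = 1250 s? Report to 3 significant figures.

Heat balance on the well-mixed liquid: M c_p dT/dt = −UA(T − T_amb) + Q̇.
dT/dt = (T_ss − T)/τ with T_ss = T_amb + Q̇/UA = 27.2 + 12.4/0.360 = 61.644 °C, τ = M c_p/UA = 143·2.71/0.360 = 1076.5 s.
T approaches T_ss exponentially: T(t) = T_ss + (T₀ − T_ss) e^(−t/τ).
T(1250) = 61.644 + (-8.7444)·0.31311 = 58.906 °C.

58.9 °C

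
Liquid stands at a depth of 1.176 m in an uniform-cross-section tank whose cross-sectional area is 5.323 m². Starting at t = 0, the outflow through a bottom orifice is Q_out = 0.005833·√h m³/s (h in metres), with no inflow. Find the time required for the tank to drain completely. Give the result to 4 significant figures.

A dh/dt = −Q_out = −0.005833 √h.
∫ h^(−1/2) dh = −(0.005833/A) ∫ dt, giving 2√h = 2√h₀ − (0.005833/A) t.
Set h = 0: 2√h₀ = (0.005833/A) t_empty ⇒ t_empty = 2A√h₀/0.005833.
t_empty = 2·5.323·√1.176/0.005833 = 10.6460·1.08444/0.005833 = 1979.24 s.

1979 s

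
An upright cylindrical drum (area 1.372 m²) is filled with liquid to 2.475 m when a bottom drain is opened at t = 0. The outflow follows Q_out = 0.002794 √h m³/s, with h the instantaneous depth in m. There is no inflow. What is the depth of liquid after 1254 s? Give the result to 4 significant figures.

0.08783 m

With no inflow, A dh/dt = −0.002794 √h.
This is separable: 2 d(√h)/dt = −0.002794/A, so √h = √h₀ − (0.002794/(2A)) t.
√h = √2.475 − 0.002794·1254/(2·1.372) = 1.57321 − 1.27685 = 0.296363.
h = 0.296363² = 0.0878313 m.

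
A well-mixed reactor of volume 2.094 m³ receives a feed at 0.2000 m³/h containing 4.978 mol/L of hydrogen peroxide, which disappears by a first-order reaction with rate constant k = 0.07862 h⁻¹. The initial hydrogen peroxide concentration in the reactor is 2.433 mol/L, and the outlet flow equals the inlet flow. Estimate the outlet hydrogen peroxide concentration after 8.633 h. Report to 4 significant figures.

2.664 mol/L

V dC/dt = Q(C_in − C) − k V C.
dC/dt = (Q/V) C_in − (Q/V + k) C; effective rate a = Q/V + k = 0.0955110 + 0.07862 = 0.174131 h⁻¹.
C_ss = Q C_in/(Q + kV) = 2.73044 mol/L; C(t) = C_ss + (C₀ − C_ss) e^(−a t).
C(8.633) = 2.73044 + (-0.297437)·e^(−0.174131·8.633) = 2.73044 + (-0.297437)·0.222401 = 2.66429 mol/L.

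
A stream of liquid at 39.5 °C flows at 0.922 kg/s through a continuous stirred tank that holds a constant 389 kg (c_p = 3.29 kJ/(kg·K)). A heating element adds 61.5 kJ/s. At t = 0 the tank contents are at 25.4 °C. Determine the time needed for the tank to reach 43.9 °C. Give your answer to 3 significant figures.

M c_p dT/dt = ṁ c_p (T_in − T) + Q̇.
τ = M/ṁ = 421.91 s; T_ss = T_in + Q̇/(ṁ c_p) = 59.774 °C.
T(t) = T_ss + (T₀ − T_ss) e^(−t/τ). Set T = 43.9:
e^(−t/τ) = (43.9 − 59.774)/(25.4 − 59.774) = 0.46181
t = −421.91 · ln(0.46181) = 325.97 s.

326 s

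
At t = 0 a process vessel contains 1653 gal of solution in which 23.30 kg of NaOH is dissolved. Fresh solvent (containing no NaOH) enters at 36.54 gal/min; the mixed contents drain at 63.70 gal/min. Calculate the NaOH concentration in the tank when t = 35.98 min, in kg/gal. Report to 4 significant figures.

0.004231 kg/gal

Total volume: dV/dt = Q_in − Q_out = -27.1600 gal/min, so V(t) = 1653 − 27.1600 t and V(35.98) = 675.783 gal.
Species balance (pure solvent in): dm/dt = −Q_out · m/V(t).
Separate: dm/m = −Q_out dt/V(t) ⇒ ln(m/m₀) = −(Q_out/(Q_in−Q_out)) ln(V/V₀).
m = m₀ (V₀/V)^(Q_out/(Q_in−Q_out)) = 23.30 × (1653/675.783)^(-2.34536) = 2.85933 kg.
C = m/V = 2.85933/675.783 = 0.00423113 kg/gal.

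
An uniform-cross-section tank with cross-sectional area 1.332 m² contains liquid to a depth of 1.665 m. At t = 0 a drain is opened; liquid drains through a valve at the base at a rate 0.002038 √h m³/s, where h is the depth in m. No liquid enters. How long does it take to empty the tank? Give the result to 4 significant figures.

1687 s

A dh/dt = −Q_out = −0.002038 √h.
Separate and integrate: 2(√h − √h₀) = −(0.002038/A) t.
Set h = 0: 2√h₀ = (0.002038/A) t_empty ⇒ t_empty = 2A√h₀/0.002038.
t_empty = 2·1.332·√1.665/0.002038 = 2.66400·1.29035/0.002038 = 1686.70 s.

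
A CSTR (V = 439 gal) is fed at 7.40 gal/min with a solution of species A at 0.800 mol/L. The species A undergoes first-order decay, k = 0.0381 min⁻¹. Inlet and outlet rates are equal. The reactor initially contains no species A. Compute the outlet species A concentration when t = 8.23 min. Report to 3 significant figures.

Species balance: V dC/dt = Q C_in − Q C − k V C.
This is linear with rate a = Q/V + k = 0.054956 min⁻¹.
C_ss = Q C_in/(Q + kV) = 0.24538 mol/L; C(t) = C_ss + (C₀ − C_ss) e^(−a t).
C(8.23) = 0.24538 + (-0.24538)·e^(−0.054956·8.23) = 0.24538 + (-0.24538)·0.63617 = 0.089277 mol/L.

0.0893 mol/L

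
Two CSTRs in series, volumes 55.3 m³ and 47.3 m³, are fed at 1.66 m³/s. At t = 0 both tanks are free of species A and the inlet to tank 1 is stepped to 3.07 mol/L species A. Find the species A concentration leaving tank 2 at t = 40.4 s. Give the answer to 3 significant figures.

1.16 mol/L

Each tank obeys Vᵢ dCᵢ/dt = Q(Cᵢ₋₁ − Cᵢ), so τᵢ = Vᵢ/Q.
τ₁ = 55.3/1.66 = 33.313 s; τ₂ = 47.3/1.66 = 28.494 s.
Solving the cascade with C₁(0)=C₂(0)=0 gives C₂(t) = C_in[1 − (τ₁ e^(−t/τ₁) − τ₂ e^(−t/τ₂))/(τ₁ − τ₂)].
At t = 40.4: e^(−t/τ₁) = 0.29738, e^(−t/τ₂) = 0.24224.
C₂ = 3.07·[1 − (33.313·0.29738 − 28.494·0.24224)/(4.8193)] = 3.07·0.37655 = 1.1560 mol/L.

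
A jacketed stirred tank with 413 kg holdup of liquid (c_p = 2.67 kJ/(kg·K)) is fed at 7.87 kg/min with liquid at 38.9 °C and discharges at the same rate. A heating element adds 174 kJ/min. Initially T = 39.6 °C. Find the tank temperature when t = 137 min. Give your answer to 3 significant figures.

46.6 °C

M c_p dT/dt = ṁ c_p (T_in − T) + Q̇.
Rearrange: dT/dt = (T_ss − T)/τ with τ = M/ṁ = 52.478 min and T_ss = T_in + Q̇/(ṁ c_p) = 47.181 °C.
T approaches T_ss exponentially: T(t) = T_ss + (T₀ − T_ss) e^(−t/τ).
T(137) = 47.181 + (-7.5806)·e^(−137/52.478) = 47.181 + (-7.5806)·0.073488 = 46.624 °C.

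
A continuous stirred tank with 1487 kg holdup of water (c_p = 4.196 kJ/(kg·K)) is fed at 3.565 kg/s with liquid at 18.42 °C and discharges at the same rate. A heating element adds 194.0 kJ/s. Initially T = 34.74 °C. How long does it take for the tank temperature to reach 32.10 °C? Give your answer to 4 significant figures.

M c_p dT/dt = ṁ c_p (T_in − T) + Q̇.
τ = M/ṁ = 417.111 s; T_ss = T_in + Q̇/(ṁ c_p) = 31.3890 °C.
T(t) = T_ss + (T₀ − T_ss) e^(−t/τ). Set T = 32.10:
e^(−t/τ) = (32.10 − 31.3890)/(34.74 − 31.3890) = 0.212174
t = −417.111 · ln(0.212174) = 646.667 s.

646.7 s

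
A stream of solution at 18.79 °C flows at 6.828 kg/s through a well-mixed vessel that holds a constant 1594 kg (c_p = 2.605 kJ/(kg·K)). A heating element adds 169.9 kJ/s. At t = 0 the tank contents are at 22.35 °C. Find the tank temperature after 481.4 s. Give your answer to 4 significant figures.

27.58 °C

M c_p dT/dt = ṁ c_p (T_in − T) + Q̇.
τ = M/ṁ = 233.450 s; T_ss = T_in + Q̇/(ṁ c_p) = 18.79 + 169.9/(6.828·2.605) = 28.3420 °C.
This is linear first-order; T(t) = T_ss + (T₀ − T_ss) e^(−t/τ).
T(481.4) = 28.3420 + (-5.99195)·e^(−481.4/233.450) = 28.3420 + (-5.99195)·0.127186 = 27.5799 °C.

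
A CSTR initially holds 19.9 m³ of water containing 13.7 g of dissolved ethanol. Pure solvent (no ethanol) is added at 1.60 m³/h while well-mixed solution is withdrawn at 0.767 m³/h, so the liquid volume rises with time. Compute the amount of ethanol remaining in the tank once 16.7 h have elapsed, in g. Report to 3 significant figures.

8.41 g

Total volume: dV/dt = Q_in − Q_out = 0.83300 m³/h, so V(t) = 19.9 + 0.83300 t and V(16.7) = 33.811 m³.
No ethanol enters, so dm/dt = −Q_out · (m/V).
dm/m = −Q_out dt/(V₀ + 0.83300 t); integrating gives ln(m/m₀) = −(Q_out/(Q_in−Q_out)) ln(V/V₀).
m = m₀ (V₀/V)^(Q_out/(Q_in−Q_out)) = 13.7 × (19.9/33.811)^(0.92077) = 8.4092 g.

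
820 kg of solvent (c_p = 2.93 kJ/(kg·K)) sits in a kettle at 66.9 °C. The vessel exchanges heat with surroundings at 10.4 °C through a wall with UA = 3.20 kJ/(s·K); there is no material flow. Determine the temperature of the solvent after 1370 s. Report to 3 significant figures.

19.5 °C

Lumped-capacitance energy balance: M c_p dT/dt = UA(T_amb − T).
dT/dt = (T_ss − T)/τ with T_ss = T_amb = 10.400 °C, τ = M c_p/UA = 820·2.93/3.20 = 750.81 s.
T approaches T_ss exponentially: T(t) = T_ss + (T₀ − T_ss) e^(−t/τ).
T(1370) = 10.400 + (56.500)·0.16127 = 19.512 °C.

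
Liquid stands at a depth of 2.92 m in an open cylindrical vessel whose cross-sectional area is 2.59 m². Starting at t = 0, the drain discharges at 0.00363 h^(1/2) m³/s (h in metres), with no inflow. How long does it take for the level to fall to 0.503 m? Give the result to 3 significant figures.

1430 s

A dh/dt = −Q_out = −0.00363 √h.
∫ h^(−1/2) dh = −(0.00363/A) ∫ dt, giving 2√h = 2√h₀ − (0.00363/A) t.
t = 2A(√h₀ − √h)/0.00363 = 2·2.59·(√2.92 − √0.503)/0.00363
  = 5.1800 × (1.7088 − 0.70922) / 0.00363 = 1426.4 s.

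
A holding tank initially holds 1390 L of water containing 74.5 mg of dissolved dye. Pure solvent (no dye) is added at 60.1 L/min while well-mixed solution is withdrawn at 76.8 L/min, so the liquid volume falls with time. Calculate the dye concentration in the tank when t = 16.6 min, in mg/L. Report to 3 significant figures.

Total volume: dV/dt = Q_in − Q_out = -16.700 L/min, so V(t) = 1390 − 16.700 t and V(16.6) = 1112.8 L.
No dye enters, so dm/dt = −Q_out · (m/V).
dm/m = −Q_out dt/(V₀ − 16.700 t); integrating gives ln(m/m₀) = −(Q_out/(Q_in−Q_out)) ln(V/V₀).
m = m₀ (V₀/V)^(Q_out/(Q_in−Q_out)) = 74.5 × (1390/1112.8)^(-4.5988) = 26.785 mg.
C = m/V = 26.785/1112.8 = 0.024070 mg/L.

0.0241 mg/L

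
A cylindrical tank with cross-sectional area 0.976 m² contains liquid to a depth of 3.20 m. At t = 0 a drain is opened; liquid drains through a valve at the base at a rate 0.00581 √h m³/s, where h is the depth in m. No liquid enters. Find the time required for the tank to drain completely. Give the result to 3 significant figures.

601 s

Unsteady balance on liquid volume: A dh/dt = −0.00581 √h.
Separate and integrate: 2(√h − √h₀) = −(0.00581/A) t.
Tank is empty when √h = 0: t_empty = 2A√h₀/0.00581.
t_empty = 2·0.976·√3.20/0.00581 = 1.9520·1.7889/0.00581 = 601.01 s.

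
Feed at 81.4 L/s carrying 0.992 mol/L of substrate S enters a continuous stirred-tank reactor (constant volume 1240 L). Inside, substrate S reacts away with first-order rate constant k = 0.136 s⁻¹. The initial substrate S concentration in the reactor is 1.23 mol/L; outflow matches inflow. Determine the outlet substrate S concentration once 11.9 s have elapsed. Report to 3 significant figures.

Species balance: V dC/dt = Q C_in − Q C − k V C.
This is linear with rate a = Q/V + k = 0.20165 s⁻¹.
C_ss = Q C_in/(Q + kV) = 0.32294 mol/L; C(t) = C_ss + (C₀ − C_ss) e^(−a t).
C(11.9) = 0.32294 + (0.90706)·e^(−0.20165·11.9) = 0.32294 + (0.90706)·0.090756 = 0.40526 mol/L.

0.405 mol/L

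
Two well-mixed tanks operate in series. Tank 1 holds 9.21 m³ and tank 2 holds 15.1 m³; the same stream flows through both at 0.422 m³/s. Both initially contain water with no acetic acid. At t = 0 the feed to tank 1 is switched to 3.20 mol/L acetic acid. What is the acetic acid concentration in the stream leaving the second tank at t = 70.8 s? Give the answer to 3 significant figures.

2.26 mol/L

Each tank obeys Vᵢ dCᵢ/dt = Q(Cᵢ₋₁ − Cᵢ), so τᵢ = Vᵢ/Q.
τ₁ = 9.21/0.422 = 21.825 s; τ₂ = 15.1/0.422 = 35.782 s.
Solving the cascade with C₁(0)=C₂(0)=0 gives C₂(t) = C_in[1 − (τ₁ e^(−t/τ₁) − τ₂ e^(−t/τ₂))/(τ₁ − τ₂)].
At t = 70.8: e^(−t/τ₁) = 0.039006, e^(−t/τ₂) = 0.13826.
C₂ = 3.20·[1 − (21.825·0.039006 − 35.782·0.13826)/(-13.957)] = 3.20·0.70655 = 2.2610 mol/L.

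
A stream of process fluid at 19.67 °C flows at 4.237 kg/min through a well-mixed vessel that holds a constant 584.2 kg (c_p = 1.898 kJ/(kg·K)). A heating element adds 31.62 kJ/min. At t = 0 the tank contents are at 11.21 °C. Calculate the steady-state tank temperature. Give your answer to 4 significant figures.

23.60 °C

Energy balance: M c_p dT/dt = ṁ c_p (T_in − T) + 31.62.
At steady state dT/dt = 0 ⇒ T_ss = T_in + Q̇/(ṁ c_p) = 19.67 + 31.62/(4.237·1.898) = 23.6019 °C.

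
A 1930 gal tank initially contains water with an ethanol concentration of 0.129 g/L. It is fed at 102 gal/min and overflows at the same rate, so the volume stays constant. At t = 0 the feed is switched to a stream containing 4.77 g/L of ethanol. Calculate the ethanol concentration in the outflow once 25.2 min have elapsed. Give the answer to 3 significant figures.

3.54 g/L

Accumulation = in − out for the solute gives V dC/dt = Q(C_in − C).
So dC/dt = (C_in − C)/τ with τ = V/Q = 1930/102 = 18.922 min.
Integrating: C(t) = C_in + (C₀ − C_in) e^(−t/τ).
C(25.2) = 4.77 + (0.129 − 4.77)·e^(−25.2/18.922) = 4.77 + (-4.6410)·0.26400 = 3.5448 g/L.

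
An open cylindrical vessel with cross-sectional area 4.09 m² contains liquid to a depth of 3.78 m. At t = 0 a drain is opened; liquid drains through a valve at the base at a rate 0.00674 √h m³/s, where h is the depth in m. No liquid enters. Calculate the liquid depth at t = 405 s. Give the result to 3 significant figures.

With no inflow, A dh/dt = −0.00674 √h.
Separate and integrate: 2(√h − √h₀) = −(0.00674/A) t.
√h = √3.78 − 0.00674·405/(2·4.09) = 1.9442 − 0.33370 = 1.6105.
h = 1.6105² = 2.5938 m.

2.59 m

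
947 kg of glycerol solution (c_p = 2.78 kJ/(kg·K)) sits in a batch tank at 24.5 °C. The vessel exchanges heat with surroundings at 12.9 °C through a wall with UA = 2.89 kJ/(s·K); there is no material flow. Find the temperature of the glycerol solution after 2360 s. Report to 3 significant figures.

Unsteady energy balance on the tank contents: M c_p dT/dt = −UA(T − T_amb).
dT/dt = (T_ss − T)/τ with T_ss = T_amb = 12.900 °C, τ = M c_p/UA = 947·2.78/2.89 = 910.96 s.
This is linear first-order; T(t) = T_ss + (T₀ − T_ss) e^(−t/τ).
T(2360) = 12.900 + (11.600)·0.074968 = 13.770 °C.

13.8 °C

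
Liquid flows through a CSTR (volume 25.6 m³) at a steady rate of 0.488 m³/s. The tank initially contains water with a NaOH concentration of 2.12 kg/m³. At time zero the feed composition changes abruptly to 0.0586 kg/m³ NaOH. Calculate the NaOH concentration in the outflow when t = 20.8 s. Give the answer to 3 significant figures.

1.45 kg/m³

Mass balance on the solute (V constant): V dC/dt = Q(C_in − C).
Rewrite as dC/dt + C/τ = C_in/τ, τ = V/Q = 52.459 s.
C approaches C_in exponentially: C(t) = C_in + (C₀ − C_in) e^(−t/τ).
C(20.8) = 0.0586 + (2.12 − 0.0586)·e^(−20.8/52.459) = 0.0586 + (2.0614)·0.67267 = 1.4452 kg/m³.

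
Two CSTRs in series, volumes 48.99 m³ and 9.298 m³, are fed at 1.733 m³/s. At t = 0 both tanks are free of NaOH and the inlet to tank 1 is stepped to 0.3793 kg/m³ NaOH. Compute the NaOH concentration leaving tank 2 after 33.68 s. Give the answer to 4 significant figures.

Species balance on tank i: dCᵢ/dt = (Cᵢ₋₁ − Cᵢ)/τᵢ with τᵢ = Vᵢ/Q.
τ₁ = 48.99/1.733 = 28.2689 s; τ₂ = 9.298/1.733 = 5.36526 s.
Solving the cascade with C₁(0)=C₂(0)=0 gives C₂(t) = C_in[1 − (τ₁ e^(−t/τ₁) − τ₂ e^(−t/τ₂))/(τ₁ − τ₂)].
At t = 33.68: e^(−t/τ₁) = 0.303791, e^(−t/τ₂) = 0.00187824.
C₂ = 0.3793·[1 − (28.2689·0.303791 − 5.36526·0.00187824)/(22.9036)] = 0.3793·0.625485 = 0.237246 kg/m³.

0.2372 kg/m³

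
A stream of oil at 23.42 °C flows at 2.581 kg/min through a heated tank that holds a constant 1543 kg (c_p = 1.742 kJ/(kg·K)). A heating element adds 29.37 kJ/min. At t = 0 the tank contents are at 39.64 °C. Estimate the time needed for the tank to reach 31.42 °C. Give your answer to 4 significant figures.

Energy balance: M c_p dT/dt = ṁ c_p (T_in − T) + 29.37.
τ = M/ṁ = 597.830 min; T_ss = T_in + Q̇/(ṁ c_p) = 29.9523 °C.
T(t) = T_ss + (T₀ − T_ss) e^(−t/τ). Set T = 31.42:
e^(−t/τ) = (31.42 − 29.9523)/(39.64 − 29.9523) = 0.151499
t = −597.830 · ln(0.151499) = 1128.21 min.

1128 min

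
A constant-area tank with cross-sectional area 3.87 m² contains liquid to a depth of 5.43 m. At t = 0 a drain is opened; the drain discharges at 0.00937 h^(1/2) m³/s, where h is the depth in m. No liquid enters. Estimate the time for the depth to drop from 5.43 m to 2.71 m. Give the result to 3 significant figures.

565 s

Accumulation of liquid (constant cross-section A): A dh/dt = −0.00937 √h.
∫ h^(−1/2) dh = −(0.00937/A) ∫ dt, giving 2√h = 2√h₀ − (0.00937/A) t.
t = 2A(√h₀ − √h)/0.00937 = 2·3.87·(√5.43 − √2.71)/0.00937
  = 7.7400 × (2.3302 − 1.6462) / 0.00937 = 565.04 s.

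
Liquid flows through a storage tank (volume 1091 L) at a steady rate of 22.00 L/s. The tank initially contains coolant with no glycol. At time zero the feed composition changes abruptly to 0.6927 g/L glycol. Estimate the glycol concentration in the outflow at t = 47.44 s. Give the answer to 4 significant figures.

Mass balance on the solute (V constant): V dC/dt = Q(C_in − C).
So dC/dt = (C_in − C)/τ with τ = V/Q = 1091/22.00 = 49.5909 s.
This is linear first-order; C(t) = C_in + (C₀ − C_in) e^(−t/τ).
C(47.44) = 0.6927 + (0 − 0.6927)·e^(−47.44/49.5909) = 0.6927 + (-0.692700)·0.384187 = 0.426574 g/L.

0.4266 g/L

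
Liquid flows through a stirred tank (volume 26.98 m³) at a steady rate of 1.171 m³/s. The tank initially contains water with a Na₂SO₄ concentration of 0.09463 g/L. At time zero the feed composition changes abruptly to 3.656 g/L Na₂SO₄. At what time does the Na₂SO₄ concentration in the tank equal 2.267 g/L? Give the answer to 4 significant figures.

21.69 s

Transient balance on the dissolved component: V dC/dt = Q(C_in − C), so τ = V/Q = 23.0401 s.
C(t) = C_in + (C₀ − C_in) e^(−t/τ). Set C = 2.267 and solve for t:
e^(−t/τ) = (C − C_in)/(C₀ − C_in) = (2.267 − 3.656)/(0.09463 − 3.656) = 0.390018
t = −τ ln(…) = 23.0401 × 0.941561 = 21.6937 s.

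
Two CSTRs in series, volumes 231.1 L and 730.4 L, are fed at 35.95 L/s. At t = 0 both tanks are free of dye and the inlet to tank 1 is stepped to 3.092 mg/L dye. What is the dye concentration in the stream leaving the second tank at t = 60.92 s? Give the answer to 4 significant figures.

Time constants: τᵢ = Vᵢ/Q for each well-mixed tank.
τ₁ = 231.1/35.95 = 6.42837 s; τ₂ = 730.4/35.95 = 20.3171 s.
Solving the cascade with C₁(0)=C₂(0)=0 gives C₂(t) = C_in[1 − (τ₁ e^(−t/τ₁) − τ₂ e^(−t/τ₂))/(τ₁ − τ₂)].
At t = 60.92: e^(−t/τ₁) = 7.66135e-05, e^(−t/τ₂) = 0.0498639.
C₂ = 3.092·[1 − (6.42837·7.66135e-05 − 20.3171·0.0498639)/(-13.8887)] = 3.092·0.927092 = 2.86657 mg/L.

2.867 mg/L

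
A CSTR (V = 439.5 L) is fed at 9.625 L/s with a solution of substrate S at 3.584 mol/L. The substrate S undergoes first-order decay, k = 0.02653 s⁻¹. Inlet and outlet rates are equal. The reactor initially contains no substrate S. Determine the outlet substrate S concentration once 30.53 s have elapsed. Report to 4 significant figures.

1.251 mol/L

V dC/dt = Q(C_in − C) − k V C.
dC/dt = (Q/V) C_in − (Q/V + k) C; effective rate a = Q/V + k = 0.0218999 + 0.02653 = 0.0484299 s⁻¹.
C_ss = Q C_in/(Q + kV) = 1.62068 mol/L; C(t) = C_ss + (C₀ − C_ss) e^(−a t).
C(30.53) = 1.62068 + (-1.62068)·e^(−0.0484299·30.53) = 1.62068 + (-1.62068)·0.227965 = 1.25122 mol/L.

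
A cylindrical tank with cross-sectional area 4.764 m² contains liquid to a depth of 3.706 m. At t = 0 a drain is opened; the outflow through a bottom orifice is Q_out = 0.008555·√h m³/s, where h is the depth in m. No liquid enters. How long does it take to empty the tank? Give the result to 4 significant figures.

Accumulation of liquid (constant cross-section A): A dh/dt = −0.008555 √h.
∫ h^(−1/2) dh = −(0.008555/A) ∫ dt, giving 2√h = 2√h₀ − (0.008555/A) t.
Tank is empty when √h = 0: t_empty = 2A√h₀/0.008555.
t_empty = 2·4.764·√3.706/0.008555 = 9.52800·1.92510/0.008555 = 2144.05 s.

2144 s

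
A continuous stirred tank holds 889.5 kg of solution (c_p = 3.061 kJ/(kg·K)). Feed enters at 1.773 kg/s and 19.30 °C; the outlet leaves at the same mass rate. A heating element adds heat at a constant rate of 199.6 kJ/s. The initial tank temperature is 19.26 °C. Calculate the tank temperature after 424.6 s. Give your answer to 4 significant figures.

M c_p dT/dt = ṁ c_p (T_in − T) + Q̇.
τ = M/ṁ = 501.692 s; T_ss = T_in + Q̇/(ṁ c_p) = 19.30 + 199.6/(1.773·3.061) = 56.0780 °C.
T approaches T_ss exponentially: T(t) = T_ss + (T₀ − T_ss) e^(−t/τ).
T(424.6) = 56.0780 + (-36.8180)·e^(−424.6/501.692) = 56.0780 + (-36.8180)·0.428984 = 40.2837 °C.

40.28 °C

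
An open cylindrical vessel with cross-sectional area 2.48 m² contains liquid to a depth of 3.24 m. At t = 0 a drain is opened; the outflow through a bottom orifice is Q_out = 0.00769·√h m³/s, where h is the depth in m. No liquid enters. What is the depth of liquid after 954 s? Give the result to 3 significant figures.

0.103 m

A dh/dt = −Q_out = −0.00769 √h.
Separate and integrate: 2(√h − √h₀) = −(0.00769/A) t.
√h = √3.24 − 0.00769·954/(2·2.48) = 1.8000 − 1.4791 = 0.32092.
h = 0.32092² = 0.10299 m.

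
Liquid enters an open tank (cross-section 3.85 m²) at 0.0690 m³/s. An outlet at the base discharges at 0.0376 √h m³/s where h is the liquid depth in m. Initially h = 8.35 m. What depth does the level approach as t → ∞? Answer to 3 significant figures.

Level balance: A dh/dt = 0.0690 − 0.0376 √h. Setting dh/dt = 0:
Q_in = 0.0376 √h_ss ⇒ √h_ss = 0.0690/0.0376 = 1.8351.
h_ss = 1.8351² = 3.3676 m. (Since h₀ = 8.35 m > h_ss, the level will fall toward this value.)

3.37 m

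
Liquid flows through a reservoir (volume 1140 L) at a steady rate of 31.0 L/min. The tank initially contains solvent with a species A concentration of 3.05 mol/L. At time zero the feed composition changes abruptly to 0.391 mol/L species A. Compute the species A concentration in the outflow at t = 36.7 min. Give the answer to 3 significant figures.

1.37 mol/L

Unsteady species balance (constant V, well mixed): V dC/dt = Q(C_in − C).
Time constant τ = V/Q = 1140/31.0 = 36.774 min.
C approaches C_in exponentially: C(t) = C_in + (C₀ − C_in) e^(−t/τ).
C(36.7) = 0.391 + (3.05 − 0.391)·e^(−36.7/36.774) = 0.391 + (2.6590)·0.36862 = 1.3712 mol/L.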